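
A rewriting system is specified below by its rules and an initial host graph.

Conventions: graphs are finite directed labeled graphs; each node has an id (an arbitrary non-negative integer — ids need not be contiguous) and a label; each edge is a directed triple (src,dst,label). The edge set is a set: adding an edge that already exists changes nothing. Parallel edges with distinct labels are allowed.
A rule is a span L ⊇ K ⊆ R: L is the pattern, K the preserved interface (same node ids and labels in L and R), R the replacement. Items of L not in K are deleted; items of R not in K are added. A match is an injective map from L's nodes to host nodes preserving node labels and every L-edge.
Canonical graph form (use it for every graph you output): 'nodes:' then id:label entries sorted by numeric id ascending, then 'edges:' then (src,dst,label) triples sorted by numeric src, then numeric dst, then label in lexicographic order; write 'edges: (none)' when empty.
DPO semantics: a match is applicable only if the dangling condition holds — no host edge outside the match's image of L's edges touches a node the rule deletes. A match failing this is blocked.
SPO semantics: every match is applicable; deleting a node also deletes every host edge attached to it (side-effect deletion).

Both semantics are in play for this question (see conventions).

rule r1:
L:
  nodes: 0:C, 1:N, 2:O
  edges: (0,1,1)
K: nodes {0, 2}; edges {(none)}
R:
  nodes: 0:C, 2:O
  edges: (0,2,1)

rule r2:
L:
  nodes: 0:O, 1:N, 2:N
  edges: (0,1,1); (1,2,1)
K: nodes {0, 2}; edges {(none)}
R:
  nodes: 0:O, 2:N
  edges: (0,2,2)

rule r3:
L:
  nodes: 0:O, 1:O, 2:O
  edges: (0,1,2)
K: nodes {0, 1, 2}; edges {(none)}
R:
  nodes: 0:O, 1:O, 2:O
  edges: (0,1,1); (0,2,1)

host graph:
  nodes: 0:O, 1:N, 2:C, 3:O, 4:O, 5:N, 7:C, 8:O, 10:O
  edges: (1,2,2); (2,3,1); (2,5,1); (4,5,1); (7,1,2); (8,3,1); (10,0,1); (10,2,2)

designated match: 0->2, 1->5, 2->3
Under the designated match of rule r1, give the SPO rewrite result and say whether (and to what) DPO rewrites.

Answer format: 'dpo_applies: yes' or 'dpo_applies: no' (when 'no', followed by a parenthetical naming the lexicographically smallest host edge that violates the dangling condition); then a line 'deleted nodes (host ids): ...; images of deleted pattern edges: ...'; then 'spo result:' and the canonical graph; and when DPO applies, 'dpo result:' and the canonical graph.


dpo_applies: no
(the rule deletes node 5, which keeps host edge (4,5,1) outside the match image — the dangling condition fails, DPO blocks; SPO proceeds and side-deletes such edges)
deleted nodes (host ids): 5; images of deleted pattern edges: (2,5,1)
spo result:
nodes: 0:O, 1:N, 2:C, 3:O, 4:O, 7:C, 8:O, 10:O
edges: (1,2,2); (2,3,1); (7,1,2); (8,3,1); (10,0,1); (10,2,2)


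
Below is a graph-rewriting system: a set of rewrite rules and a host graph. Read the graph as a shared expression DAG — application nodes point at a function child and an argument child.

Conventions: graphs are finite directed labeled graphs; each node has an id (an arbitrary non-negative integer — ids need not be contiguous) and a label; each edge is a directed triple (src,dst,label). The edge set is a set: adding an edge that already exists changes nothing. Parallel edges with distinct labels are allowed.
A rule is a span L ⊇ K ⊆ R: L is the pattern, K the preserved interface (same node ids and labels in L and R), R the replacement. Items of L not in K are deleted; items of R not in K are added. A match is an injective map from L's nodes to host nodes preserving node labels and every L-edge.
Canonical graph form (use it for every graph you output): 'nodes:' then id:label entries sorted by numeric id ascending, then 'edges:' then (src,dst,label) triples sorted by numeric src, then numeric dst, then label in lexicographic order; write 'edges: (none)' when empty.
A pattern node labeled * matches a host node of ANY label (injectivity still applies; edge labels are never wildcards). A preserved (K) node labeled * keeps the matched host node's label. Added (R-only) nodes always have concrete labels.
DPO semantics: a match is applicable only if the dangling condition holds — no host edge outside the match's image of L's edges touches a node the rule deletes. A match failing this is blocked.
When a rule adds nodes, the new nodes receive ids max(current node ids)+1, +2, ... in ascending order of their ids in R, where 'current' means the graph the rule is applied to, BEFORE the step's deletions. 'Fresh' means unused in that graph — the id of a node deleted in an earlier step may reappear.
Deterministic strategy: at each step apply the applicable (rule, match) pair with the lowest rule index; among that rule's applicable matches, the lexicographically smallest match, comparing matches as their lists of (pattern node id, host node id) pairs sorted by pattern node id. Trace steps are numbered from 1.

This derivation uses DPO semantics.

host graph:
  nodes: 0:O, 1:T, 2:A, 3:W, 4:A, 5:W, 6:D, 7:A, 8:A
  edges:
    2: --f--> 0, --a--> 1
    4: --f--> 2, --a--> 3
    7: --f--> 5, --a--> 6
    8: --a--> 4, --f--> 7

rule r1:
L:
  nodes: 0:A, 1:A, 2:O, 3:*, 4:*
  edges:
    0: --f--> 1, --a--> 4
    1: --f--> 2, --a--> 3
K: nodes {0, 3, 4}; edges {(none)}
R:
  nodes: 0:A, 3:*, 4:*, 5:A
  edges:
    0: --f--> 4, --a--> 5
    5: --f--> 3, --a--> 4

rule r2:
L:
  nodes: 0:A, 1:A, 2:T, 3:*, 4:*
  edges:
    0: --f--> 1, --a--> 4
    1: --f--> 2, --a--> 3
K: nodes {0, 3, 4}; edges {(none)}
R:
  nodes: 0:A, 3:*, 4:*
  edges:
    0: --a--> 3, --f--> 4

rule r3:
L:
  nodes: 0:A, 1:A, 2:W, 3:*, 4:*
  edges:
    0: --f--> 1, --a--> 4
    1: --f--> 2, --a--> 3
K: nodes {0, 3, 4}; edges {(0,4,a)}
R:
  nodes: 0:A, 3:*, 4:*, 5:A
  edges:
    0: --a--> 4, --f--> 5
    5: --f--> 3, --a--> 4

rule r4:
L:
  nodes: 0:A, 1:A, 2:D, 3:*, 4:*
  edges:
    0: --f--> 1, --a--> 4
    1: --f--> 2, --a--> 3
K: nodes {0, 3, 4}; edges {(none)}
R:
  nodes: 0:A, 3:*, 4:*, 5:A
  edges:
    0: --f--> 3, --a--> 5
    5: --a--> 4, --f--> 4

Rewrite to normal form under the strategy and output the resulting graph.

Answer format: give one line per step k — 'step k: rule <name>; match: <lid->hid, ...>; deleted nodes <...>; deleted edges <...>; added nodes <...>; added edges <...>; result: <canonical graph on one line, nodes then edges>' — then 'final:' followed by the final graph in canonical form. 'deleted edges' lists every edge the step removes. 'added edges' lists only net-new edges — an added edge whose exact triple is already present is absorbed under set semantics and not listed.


step 1: rule r1; match: 0->4, 1->2, 2->0, 3->1, 4->3; deleted nodes 0, 2; deleted edges (2,0,f); (2,1,a); (4,2,f); (4,3,a); added nodes 9; added edges (4,3,f); (4,9,a); (9,1,f); (9,3,a); result: nodes: 1:T, 3:W, 4:A, 5:W, 6:D, 7:A, 8:A, 9:A edges: (4,3,f); (4,9,a); (7,5,f); (7,6,a); (8,4,a); (8,7,f); (9,1,f); (9,3,a)
step 2: rule r3; match: 0->8, 1->7, 2->5, 3->6, 4->4; deleted nodes 5, 7; deleted edges (7,5,f); (7,6,a); (8,7,f); added nodes 10; added edges (8,10,f); (10,4,a); (10,6,f); result: nodes: 1:T, 3:W, 4:A, 6:D, 8:A, 9:A, 10:A edges: (4,3,f); (4,9,a); (8,4,a); (8,10,f); (9,1,f); (9,3,a); (10,4,a); (10,6,f)
final:
nodes: 1:T, 3:W, 4:A, 6:D, 8:A, 9:A, 10:A
edges: (4,3,f); (4,9,a); (8,4,a); (8,10,f); (9,1,f); (9,3,a); (10,4,a); (10,6,f)


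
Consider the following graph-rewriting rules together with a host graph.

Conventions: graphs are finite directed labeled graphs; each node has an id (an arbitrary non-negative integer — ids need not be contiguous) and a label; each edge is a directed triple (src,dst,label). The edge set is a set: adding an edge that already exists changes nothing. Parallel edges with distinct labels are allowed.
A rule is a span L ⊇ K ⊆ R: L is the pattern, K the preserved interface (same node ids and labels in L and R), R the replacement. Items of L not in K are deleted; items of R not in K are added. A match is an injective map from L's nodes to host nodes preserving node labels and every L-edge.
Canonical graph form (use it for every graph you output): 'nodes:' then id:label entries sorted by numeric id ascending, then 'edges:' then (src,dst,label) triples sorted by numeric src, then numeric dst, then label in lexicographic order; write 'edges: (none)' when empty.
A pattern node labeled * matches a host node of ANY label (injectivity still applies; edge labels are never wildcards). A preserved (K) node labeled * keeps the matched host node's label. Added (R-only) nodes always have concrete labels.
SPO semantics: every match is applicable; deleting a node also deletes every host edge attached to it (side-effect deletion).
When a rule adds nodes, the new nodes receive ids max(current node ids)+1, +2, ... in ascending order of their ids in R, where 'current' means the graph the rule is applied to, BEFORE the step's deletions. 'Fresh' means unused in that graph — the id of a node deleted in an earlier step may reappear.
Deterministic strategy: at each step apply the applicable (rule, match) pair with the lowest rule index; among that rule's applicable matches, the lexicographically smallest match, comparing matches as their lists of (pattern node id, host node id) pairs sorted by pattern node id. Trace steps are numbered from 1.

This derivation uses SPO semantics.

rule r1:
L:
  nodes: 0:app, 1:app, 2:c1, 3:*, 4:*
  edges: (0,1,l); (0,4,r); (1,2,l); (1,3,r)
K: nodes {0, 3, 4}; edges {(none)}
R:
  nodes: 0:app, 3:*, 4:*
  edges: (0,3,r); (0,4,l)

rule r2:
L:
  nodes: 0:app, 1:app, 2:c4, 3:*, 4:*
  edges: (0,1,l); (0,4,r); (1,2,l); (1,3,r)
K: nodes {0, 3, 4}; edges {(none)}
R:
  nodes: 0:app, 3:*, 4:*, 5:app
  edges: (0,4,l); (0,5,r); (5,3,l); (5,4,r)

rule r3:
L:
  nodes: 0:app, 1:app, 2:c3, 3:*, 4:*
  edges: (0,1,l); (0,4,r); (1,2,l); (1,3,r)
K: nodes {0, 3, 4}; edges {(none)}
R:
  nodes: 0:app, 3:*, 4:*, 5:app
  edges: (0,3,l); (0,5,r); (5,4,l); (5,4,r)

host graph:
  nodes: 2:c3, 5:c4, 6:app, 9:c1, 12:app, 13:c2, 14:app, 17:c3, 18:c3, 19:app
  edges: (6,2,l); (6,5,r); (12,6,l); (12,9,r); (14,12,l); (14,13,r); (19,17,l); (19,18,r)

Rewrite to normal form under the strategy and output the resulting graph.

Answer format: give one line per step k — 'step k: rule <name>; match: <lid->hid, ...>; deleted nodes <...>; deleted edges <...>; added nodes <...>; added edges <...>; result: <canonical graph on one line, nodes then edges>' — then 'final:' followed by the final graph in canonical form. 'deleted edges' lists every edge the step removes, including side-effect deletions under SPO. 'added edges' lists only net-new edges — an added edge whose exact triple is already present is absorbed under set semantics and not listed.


step 1: rule r3; match: 0->12, 1->6, 2->2, 3->5, 4->9; deleted nodes 2, 6; deleted edges (6,2,l); (6,5,r); (12,6,l); (12,9,r); added nodes 20; added edges (12,5,l); (12,20,r); (20,9,l); (20,9,r); result: nodes: 5:c4, 9:c1, 12:app, 13:c2, 14:app, 17:c3, 18:c3, 19:app, 20:app edges: (12,5,l); (12,20,r); (14,12,l); (14,13,r); (19,17,l); (19,18,r); (20,9,l); (20,9,r)
step 2: rule r2; match: 0->14, 1->12, 2->5, 3->20, 4->13; deleted nodes 5, 12; deleted edges (12,5,l); (12,20,r); (14,12,l); (14,13,r); added nodes 21; added edges (14,13,l); (14,21,r); (21,13,r); (21,20,l); result: nodes: 9:c1, 13:c2, 14:app, 17:c3, 18:c3, 19:app, 20:app, 21:app edges: (14,13,l); (14,21,r); (19,17,l); (19,18,r); (20,9,l); (20,9,r); (21,13,r); (21,20,l)
final:
nodes: 9:c1, 13:c2, 14:app, 17:c3, 18:c3, 19:app, 20:app, 21:app
edges: (14,13,l); (14,21,r); (19,17,l); (19,18,r); (20,9,l); (20,9,r); (21,13,r); (21,20,l)


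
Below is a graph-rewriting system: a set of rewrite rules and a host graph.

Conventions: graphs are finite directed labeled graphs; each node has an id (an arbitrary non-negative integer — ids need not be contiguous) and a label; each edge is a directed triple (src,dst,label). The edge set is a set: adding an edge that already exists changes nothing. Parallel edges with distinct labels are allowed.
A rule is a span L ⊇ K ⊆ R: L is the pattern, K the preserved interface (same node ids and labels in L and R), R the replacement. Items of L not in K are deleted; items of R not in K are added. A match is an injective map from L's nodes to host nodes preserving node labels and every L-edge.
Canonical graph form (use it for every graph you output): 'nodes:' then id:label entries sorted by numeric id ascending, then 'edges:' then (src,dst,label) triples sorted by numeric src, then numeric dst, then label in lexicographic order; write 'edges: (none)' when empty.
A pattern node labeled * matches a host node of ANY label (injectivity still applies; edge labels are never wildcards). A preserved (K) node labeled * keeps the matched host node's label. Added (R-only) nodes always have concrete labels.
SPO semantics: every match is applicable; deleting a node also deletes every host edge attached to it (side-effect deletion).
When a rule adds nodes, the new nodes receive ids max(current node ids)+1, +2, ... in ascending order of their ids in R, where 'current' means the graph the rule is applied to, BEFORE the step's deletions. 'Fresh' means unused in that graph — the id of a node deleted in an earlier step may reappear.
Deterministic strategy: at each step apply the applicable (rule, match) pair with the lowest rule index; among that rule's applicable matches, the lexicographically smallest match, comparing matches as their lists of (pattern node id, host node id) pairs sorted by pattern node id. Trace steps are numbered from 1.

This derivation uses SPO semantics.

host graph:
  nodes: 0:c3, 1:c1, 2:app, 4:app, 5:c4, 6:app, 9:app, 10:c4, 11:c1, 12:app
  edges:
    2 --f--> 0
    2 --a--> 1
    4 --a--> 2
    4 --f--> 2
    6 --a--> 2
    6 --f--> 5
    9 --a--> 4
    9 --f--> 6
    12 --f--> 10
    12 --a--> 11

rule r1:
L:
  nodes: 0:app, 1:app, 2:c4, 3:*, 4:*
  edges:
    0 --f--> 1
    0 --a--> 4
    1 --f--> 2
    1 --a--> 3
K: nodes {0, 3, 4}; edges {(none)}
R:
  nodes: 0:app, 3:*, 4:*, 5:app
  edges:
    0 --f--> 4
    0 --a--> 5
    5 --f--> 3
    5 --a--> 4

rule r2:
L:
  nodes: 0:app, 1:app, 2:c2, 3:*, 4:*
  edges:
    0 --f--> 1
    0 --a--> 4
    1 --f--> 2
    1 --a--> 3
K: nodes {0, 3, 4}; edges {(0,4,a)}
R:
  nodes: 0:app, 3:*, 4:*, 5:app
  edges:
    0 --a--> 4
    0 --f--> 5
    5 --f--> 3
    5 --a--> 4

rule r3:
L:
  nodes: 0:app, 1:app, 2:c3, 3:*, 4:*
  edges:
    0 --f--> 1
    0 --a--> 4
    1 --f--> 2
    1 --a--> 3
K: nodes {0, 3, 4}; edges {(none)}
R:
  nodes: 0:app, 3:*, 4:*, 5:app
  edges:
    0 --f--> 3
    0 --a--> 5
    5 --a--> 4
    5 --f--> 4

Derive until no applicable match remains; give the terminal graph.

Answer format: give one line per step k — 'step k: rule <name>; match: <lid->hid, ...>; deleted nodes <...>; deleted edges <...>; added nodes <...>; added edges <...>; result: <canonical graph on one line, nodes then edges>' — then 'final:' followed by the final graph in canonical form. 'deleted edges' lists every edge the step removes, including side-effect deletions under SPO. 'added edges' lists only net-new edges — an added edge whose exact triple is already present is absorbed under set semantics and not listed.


step 1: rule r1; match: 0->9, 1->6, 2->5, 3->2, 4->4; deleted nodes 5, 6; deleted edges (6,2,a); (6,5,f); (9,4,a); (9,6,f); added nodes 13; added edges (9,4,f); (9,13,a); (13,2,f); (13,4,a); result: nodes: 0:c3, 1:c1, 2:app, 4:app, 9:app, 10:c4, 11:c1, 12:app, 13:app edges: (2,0,f); (2,1,a); (4,2,a); (4,2,f); (9,4,f); (9,13,a); (12,10,f); (12,11,a); (13,2,f); (13,4,a)
step 2: rule r3; match: 0->13, 1->2, 2->0, 3->1, 4->4; deleted nodes 0, 2; deleted edges (2,0,f); (2,1,a); (4,2,a); (4,2,f); (13,2,f); (13,4,a); added nodes 14; added edges (13,1,f); (13,14,a); (14,4,a); (14,4,f); result: nodes: 1:c1, 4:app, 9:app, 10:c4, 11:c1, 12:app, 13:app, 14:app edges: (9,4,f); (9,13,a); (12,10,f); (12,11,a); (13,1,f); (13,14,a); (14,4,a); (14,4,f)
final:
nodes: 1:c1, 4:app, 9:app, 10:c4, 11:c1, 12:app, 13:app, 14:app
edges: (9,4,f); (9,13,a); (12,10,f); (12,11,a); (13,1,f); (13,14,a); (14,4,a); (14,4,f)


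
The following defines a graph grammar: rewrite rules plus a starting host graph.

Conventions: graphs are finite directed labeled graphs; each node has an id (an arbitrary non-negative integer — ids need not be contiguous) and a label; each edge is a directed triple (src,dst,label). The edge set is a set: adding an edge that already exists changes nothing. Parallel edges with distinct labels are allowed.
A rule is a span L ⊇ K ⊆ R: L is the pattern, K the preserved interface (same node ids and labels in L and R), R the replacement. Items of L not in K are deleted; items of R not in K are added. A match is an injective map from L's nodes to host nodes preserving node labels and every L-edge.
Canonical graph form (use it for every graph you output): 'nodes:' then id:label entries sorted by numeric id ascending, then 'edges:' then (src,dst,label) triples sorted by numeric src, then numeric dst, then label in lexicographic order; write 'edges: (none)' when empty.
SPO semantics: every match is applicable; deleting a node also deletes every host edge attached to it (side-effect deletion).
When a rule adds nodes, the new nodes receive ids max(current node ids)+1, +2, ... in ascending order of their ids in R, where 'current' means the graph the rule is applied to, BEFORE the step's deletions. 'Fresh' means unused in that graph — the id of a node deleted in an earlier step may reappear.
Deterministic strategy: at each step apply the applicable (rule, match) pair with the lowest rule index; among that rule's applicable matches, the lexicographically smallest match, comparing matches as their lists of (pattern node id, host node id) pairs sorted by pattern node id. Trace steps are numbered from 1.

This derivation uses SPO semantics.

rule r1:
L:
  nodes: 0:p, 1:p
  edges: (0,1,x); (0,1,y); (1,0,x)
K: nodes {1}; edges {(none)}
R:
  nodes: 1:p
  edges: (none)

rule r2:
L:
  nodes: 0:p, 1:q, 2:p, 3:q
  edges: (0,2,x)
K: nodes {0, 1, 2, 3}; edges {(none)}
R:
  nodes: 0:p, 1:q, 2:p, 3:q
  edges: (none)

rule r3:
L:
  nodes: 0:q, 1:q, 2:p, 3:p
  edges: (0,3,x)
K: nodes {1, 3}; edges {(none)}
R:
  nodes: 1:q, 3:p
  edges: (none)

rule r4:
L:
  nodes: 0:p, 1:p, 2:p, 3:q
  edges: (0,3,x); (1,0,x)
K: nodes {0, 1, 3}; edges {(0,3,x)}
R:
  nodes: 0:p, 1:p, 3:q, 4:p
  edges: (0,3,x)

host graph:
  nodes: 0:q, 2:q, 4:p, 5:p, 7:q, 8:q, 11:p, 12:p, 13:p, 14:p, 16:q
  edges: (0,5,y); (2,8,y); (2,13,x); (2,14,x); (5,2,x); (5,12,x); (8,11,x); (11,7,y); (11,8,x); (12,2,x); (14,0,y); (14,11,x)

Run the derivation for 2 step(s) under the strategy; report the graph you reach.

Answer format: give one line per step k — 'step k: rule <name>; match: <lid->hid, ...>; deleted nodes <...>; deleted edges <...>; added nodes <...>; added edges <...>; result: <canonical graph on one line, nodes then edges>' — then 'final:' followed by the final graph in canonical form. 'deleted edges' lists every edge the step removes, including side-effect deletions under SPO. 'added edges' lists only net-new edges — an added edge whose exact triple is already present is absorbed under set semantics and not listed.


step 1: rule r2; match: 0->5, 1->0, 2->12, 3->2; deleted nodes (none); deleted edges (5,12,x); added nodes (none); added edges (none); result: nodes: 0:q, 2:q, 4:p, 5:p, 7:q, 8:q, 11:p, 12:p, 13:p, 14:p, 16:q edges: (0,5,y); (2,8,y); (2,13,x); (2,14,x); (5,2,x); (8,11,x); (11,7,y); (11,8,x); (12,2,x); (14,0,y); (14,11,x)
step 2: rule r2; match: 0->14, 1->0, 2->11, 3->2; deleted nodes (none); deleted edges (14,11,x); added nodes (none); added edges (none); result: nodes: 0:q, 2:q, 4:p, 5:p, 7:q, 8:q, 11:p, 12:p, 13:p, 14:p, 16:q edges: (0,5,y); (2,8,y); (2,13,x); (2,14,x); (5,2,x); (8,11,x); (11,7,y); (11,8,x); (12,2,x); (14,0,y)
final:
nodes: 0:q, 2:q, 4:p, 5:p, 7:q, 8:q, 11:p, 12:p, 13:p, 14:p, 16:q
edges: (0,5,y); (2,8,y); (2,13,x); (2,14,x); (5,2,x); (8,11,x); (11,7,y); (11,8,x); (12,2,x); (14,0,y)


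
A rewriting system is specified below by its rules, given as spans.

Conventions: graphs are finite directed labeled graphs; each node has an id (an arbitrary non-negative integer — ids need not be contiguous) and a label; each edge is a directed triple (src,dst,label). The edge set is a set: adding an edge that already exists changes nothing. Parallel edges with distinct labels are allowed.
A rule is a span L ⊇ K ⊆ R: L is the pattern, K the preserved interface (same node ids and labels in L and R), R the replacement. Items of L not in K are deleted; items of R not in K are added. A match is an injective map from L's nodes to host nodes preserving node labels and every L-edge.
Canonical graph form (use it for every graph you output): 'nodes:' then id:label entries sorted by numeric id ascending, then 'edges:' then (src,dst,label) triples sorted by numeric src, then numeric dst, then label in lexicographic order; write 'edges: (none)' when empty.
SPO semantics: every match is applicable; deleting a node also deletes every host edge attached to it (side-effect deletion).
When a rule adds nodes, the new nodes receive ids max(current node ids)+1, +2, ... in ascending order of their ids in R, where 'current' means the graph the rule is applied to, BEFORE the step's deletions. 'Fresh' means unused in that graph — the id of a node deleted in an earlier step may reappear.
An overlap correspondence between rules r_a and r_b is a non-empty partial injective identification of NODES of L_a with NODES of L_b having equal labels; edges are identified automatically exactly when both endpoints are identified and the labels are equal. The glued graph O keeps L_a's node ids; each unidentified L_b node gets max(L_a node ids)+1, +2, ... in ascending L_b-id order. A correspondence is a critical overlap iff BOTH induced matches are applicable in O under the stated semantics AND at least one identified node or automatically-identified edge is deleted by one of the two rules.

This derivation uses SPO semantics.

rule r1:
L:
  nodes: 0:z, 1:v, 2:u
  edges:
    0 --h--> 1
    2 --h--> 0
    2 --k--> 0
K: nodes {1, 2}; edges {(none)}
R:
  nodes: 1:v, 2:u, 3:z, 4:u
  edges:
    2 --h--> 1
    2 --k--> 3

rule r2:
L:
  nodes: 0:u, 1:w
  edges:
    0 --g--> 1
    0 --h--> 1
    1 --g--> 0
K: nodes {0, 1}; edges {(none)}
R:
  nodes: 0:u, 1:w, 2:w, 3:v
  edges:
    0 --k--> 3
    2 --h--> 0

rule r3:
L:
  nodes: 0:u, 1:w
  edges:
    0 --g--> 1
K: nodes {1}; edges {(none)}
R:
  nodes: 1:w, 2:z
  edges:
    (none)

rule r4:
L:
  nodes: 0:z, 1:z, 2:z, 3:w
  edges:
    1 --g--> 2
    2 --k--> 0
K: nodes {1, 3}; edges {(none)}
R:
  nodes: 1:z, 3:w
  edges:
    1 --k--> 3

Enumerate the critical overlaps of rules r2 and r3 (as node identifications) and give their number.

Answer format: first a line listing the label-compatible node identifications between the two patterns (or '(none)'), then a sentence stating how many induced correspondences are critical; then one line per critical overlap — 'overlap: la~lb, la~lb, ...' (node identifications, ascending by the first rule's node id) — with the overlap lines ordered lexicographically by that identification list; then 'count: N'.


label-compatible node identifications between L(r2) and L(r3): 0~0, 1~1
2 of the induced correspondences are critical overlaps of r2 and r3.
overlap: 0~0
overlap: 0~0, 1~1
count: 2


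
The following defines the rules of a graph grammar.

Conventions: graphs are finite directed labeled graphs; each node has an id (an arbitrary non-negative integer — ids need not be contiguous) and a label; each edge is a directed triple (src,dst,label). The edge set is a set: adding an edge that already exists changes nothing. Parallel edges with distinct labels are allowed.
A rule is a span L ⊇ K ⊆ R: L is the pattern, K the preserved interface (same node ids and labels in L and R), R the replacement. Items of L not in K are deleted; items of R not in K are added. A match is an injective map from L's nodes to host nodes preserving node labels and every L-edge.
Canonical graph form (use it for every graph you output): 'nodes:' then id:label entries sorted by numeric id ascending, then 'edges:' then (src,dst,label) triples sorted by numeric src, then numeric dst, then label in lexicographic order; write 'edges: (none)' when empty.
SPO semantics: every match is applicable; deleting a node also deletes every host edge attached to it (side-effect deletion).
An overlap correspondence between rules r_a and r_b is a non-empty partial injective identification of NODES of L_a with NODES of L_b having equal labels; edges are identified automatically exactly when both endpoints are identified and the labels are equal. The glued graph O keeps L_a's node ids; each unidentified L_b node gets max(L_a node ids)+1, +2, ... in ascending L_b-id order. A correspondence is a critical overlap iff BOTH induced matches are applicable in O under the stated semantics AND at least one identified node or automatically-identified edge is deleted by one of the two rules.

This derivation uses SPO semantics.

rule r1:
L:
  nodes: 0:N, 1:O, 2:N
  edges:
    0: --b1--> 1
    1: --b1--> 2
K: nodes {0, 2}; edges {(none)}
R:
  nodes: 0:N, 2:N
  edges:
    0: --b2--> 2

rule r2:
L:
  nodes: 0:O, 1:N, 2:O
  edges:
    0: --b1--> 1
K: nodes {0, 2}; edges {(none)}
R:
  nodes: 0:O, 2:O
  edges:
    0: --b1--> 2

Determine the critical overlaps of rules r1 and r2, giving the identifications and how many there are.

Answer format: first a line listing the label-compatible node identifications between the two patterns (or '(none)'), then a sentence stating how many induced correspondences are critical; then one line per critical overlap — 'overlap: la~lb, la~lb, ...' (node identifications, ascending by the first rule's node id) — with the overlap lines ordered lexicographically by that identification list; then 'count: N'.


label-compatible node identifications between L(r1) and L(r2): 0~1, 1~0, 1~2, 2~1
8 of the induced correspondences are critical overlaps of r1 and r2.
overlap: 0~1
overlap: 0~1, 1~0
overlap: 0~1, 1~2
overlap: 1~0
overlap: 1~0, 2~1
overlap: 1~2
overlap: 1~2, 2~1
overlap: 2~1
count: 8


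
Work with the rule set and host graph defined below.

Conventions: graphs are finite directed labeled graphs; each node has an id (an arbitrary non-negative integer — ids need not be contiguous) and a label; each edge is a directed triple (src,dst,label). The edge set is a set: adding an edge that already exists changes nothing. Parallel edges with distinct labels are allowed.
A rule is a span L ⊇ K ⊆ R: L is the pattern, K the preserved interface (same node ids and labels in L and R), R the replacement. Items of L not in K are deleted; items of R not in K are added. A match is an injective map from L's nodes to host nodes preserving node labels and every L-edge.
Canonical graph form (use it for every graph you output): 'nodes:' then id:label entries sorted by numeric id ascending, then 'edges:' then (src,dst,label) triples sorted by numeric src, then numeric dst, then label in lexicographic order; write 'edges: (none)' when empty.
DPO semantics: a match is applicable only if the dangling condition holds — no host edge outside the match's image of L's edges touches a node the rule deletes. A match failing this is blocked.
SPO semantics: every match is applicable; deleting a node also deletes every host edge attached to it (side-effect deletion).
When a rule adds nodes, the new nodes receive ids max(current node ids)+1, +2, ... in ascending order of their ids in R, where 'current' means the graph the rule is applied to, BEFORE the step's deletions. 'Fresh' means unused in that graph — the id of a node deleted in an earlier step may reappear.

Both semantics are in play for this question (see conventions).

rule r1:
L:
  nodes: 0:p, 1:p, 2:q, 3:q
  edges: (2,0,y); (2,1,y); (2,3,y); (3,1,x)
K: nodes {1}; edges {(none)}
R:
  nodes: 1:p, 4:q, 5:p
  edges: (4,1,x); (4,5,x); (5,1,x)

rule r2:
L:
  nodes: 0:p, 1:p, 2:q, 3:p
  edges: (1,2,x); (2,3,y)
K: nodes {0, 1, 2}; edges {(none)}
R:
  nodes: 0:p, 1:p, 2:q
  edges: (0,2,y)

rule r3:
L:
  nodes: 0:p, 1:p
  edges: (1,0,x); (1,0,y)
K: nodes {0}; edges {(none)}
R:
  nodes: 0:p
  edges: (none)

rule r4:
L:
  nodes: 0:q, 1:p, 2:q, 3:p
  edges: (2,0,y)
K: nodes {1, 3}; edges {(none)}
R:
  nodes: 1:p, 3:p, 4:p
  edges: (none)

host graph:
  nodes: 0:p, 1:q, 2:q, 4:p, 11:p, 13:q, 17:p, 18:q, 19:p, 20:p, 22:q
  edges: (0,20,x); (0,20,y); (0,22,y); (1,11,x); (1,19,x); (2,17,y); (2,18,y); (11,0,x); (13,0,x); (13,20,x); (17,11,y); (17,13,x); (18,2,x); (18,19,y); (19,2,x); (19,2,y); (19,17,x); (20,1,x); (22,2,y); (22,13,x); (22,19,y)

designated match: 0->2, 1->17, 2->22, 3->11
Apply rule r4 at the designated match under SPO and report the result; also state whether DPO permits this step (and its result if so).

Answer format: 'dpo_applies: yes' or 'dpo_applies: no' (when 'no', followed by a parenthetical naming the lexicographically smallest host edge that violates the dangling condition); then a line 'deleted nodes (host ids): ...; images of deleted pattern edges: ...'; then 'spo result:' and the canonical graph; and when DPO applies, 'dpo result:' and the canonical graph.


dpo_applies: no
(the rule deletes node 22, which keeps host edge (0,22,y) outside the match image — the dangling condition fails, DPO blocks; SPO proceeds and side-deletes such edges)
deleted nodes (host ids): 2, 22; images of deleted pattern edges: (22,2,y)
spo result:
nodes: 0:p, 1:q, 4:p, 11:p, 13:q, 17:p, 18:q, 19:p, 20:p, 23:p
edges: (0,20,x); (0,20,y); (1,11,x); (1,19,x); (11,0,x); (13,0,x); (13,20,x); (17,11,y); (17,13,x); (18,19,y); (19,17,x); (20,1,x)


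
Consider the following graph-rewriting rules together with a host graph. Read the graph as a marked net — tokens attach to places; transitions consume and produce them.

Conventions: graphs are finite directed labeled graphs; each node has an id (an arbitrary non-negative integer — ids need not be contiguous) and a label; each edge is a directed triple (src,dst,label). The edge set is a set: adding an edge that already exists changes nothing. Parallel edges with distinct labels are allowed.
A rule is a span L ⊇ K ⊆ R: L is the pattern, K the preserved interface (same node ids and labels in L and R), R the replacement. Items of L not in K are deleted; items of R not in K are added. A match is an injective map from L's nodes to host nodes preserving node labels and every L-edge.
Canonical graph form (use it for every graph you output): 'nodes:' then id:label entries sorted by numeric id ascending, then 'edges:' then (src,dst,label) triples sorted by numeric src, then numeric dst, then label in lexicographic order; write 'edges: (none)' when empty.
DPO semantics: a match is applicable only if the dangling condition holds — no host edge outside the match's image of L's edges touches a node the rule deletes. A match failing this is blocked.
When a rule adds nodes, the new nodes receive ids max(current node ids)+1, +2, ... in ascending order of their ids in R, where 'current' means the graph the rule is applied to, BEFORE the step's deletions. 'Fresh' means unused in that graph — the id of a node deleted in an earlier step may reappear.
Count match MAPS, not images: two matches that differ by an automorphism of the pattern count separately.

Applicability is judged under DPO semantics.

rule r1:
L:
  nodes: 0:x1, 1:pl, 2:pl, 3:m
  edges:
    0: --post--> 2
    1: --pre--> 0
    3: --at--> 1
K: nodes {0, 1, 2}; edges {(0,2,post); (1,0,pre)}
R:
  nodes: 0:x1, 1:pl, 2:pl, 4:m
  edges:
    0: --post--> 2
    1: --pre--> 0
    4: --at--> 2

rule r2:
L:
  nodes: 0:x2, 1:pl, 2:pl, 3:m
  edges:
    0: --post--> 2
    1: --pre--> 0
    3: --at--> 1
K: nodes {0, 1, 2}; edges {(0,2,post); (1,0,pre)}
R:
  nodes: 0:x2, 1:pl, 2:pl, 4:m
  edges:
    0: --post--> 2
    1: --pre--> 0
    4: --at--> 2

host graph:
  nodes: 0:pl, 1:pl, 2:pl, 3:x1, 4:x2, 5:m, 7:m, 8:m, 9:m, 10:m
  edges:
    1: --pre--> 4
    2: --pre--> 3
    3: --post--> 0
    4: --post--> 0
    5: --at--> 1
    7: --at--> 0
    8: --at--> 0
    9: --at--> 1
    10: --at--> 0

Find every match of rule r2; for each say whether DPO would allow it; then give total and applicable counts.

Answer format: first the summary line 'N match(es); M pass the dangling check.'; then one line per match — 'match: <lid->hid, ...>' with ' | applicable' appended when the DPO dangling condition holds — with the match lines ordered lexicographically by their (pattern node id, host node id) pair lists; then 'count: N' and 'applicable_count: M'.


2 match(es); 2 pass the dangling check.
match: 0->4, 1->1, 2->0, 3->5 | applicable
match: 0->4, 1->1, 2->0, 3->9 | applicable
count: 2
applicable_count: 2


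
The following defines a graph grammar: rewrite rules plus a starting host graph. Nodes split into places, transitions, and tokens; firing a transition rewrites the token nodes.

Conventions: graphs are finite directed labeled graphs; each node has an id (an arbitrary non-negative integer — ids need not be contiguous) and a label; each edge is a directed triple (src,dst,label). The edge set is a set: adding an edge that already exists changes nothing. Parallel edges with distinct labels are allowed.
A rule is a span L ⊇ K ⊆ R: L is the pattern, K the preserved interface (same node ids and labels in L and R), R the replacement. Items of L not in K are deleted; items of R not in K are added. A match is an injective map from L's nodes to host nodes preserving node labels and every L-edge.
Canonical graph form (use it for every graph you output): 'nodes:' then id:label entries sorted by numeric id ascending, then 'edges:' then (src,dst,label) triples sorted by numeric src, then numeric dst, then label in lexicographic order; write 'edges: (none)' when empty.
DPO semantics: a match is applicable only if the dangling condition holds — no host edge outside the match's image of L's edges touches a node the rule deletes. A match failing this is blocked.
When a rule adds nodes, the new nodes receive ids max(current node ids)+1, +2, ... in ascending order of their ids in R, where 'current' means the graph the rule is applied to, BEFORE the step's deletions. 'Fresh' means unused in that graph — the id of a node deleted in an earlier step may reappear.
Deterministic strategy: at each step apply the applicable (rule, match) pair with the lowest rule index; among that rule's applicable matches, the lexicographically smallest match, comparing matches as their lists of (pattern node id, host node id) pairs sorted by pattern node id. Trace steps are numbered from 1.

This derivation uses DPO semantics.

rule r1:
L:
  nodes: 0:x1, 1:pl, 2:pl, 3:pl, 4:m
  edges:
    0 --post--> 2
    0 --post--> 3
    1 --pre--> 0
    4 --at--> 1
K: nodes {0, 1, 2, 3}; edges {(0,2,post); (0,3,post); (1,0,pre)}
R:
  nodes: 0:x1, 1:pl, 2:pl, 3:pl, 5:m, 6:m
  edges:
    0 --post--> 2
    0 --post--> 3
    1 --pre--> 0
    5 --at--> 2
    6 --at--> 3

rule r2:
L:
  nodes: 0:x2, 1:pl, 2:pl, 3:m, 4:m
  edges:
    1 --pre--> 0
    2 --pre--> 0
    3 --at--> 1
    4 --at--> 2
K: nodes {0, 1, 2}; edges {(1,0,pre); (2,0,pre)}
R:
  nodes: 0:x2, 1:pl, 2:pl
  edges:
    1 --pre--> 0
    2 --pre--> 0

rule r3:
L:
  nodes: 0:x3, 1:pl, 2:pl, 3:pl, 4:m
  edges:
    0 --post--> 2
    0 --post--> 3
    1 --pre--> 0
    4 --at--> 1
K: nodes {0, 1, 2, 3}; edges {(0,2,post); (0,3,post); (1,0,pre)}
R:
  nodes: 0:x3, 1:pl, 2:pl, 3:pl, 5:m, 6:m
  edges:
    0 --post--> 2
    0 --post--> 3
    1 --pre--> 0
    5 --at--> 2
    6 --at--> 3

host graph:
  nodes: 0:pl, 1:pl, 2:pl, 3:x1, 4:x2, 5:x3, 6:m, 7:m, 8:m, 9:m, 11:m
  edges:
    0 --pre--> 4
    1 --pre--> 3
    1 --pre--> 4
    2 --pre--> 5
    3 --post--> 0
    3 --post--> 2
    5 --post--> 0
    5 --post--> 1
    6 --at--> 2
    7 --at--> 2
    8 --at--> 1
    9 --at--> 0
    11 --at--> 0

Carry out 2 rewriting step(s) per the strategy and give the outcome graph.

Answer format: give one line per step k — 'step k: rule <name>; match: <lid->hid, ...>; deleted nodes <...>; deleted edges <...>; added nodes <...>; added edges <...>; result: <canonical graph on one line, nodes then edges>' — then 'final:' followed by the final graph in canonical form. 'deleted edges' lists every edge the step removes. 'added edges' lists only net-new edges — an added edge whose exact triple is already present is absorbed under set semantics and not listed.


step 1: rule r1; match: 0->3, 1->1, 2->0, 3->2, 4->8; deleted nodes 8; deleted edges (8,1,at); added nodes 12, 13; added edges (12,0,at); (13,2,at); result: nodes: 0:pl, 1:pl, 2:pl, 3:x1, 4:x2, 5:x3, 6:m, 7:m, 9:m, 11:m, 12:m, 13:m edges: (0,4,pre); (1,3,pre); (1,4,pre); (2,5,pre); (3,0,post); (3,2,post); (5,0,post); (5,1,post); (6,2,at); (7,2,at); (9,0,at); (11,0,at); (12,0,at); (13,2,at)
step 2: rule r3; match: 0->5, 1->2, 2->0, 3->1, 4->6; deleted nodes 6; deleted edges (6,2,at); added nodes 14, 15; added edges (14,0,at); (15,1,at); result: nodes: 0:pl, 1:pl, 2:pl, 3:x1, 4:x2, 5:x3, 7:m, 9:m, 11:m, 12:m, 13:m, 14:m, 15:m edges: (0,4,pre); (1,3,pre); (1,4,pre); (2,5,pre); (3,0,post); (3,2,post); (5,0,post); (5,1,post); (7,2,at); (9,0,at); (11,0,at); (12,0,at); (13,2,at); (14,0,at); (15,1,at)
final:
nodes: 0:pl, 1:pl, 2:pl, 3:x1, 4:x2, 5:x3, 7:m, 9:m, 11:m, 12:m, 13:m, 14:m, 15:m
edges: (0,4,pre); (1,3,pre); (1,4,pre); (2,5,pre); (3,0,post); (3,2,post); (5,0,post); (5,1,post); (7,2,at); (9,0,at); (11,0,at); (12,0,at); (13,2,at); (14,0,at); (15,1,at)


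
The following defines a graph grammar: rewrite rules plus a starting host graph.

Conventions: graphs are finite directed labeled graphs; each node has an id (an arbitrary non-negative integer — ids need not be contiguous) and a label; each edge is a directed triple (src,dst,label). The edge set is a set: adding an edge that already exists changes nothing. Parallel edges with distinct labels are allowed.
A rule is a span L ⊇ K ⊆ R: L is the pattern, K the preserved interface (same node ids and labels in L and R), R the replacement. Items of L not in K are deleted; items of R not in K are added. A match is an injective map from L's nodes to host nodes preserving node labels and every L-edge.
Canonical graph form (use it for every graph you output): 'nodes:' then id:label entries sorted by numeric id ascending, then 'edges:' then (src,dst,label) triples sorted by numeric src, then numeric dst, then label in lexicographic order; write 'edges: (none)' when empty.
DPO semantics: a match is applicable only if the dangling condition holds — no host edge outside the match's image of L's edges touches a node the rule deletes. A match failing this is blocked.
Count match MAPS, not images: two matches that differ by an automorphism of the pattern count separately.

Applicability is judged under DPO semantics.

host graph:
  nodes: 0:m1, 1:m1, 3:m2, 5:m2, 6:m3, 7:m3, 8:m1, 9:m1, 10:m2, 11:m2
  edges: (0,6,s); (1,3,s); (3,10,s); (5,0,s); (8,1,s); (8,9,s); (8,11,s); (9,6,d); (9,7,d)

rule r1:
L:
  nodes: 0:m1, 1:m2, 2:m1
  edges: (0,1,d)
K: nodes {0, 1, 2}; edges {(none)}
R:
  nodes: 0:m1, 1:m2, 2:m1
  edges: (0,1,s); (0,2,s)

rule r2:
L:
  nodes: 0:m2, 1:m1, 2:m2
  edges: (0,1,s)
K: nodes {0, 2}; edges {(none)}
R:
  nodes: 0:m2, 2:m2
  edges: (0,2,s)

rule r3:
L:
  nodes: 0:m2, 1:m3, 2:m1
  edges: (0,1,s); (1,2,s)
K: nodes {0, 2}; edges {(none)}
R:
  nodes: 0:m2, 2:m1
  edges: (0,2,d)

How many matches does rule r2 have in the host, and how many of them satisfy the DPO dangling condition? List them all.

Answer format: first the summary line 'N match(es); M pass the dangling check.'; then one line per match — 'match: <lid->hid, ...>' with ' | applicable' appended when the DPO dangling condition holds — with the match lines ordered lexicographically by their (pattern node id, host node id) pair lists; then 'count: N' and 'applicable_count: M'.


3 match(es); 0 pass the dangling check.
match: 0->5, 1->0, 2->3
match: 0->5, 1->0, 2->10
match: 0->5, 1->0, 2->11
count: 3
applicable_count: 0


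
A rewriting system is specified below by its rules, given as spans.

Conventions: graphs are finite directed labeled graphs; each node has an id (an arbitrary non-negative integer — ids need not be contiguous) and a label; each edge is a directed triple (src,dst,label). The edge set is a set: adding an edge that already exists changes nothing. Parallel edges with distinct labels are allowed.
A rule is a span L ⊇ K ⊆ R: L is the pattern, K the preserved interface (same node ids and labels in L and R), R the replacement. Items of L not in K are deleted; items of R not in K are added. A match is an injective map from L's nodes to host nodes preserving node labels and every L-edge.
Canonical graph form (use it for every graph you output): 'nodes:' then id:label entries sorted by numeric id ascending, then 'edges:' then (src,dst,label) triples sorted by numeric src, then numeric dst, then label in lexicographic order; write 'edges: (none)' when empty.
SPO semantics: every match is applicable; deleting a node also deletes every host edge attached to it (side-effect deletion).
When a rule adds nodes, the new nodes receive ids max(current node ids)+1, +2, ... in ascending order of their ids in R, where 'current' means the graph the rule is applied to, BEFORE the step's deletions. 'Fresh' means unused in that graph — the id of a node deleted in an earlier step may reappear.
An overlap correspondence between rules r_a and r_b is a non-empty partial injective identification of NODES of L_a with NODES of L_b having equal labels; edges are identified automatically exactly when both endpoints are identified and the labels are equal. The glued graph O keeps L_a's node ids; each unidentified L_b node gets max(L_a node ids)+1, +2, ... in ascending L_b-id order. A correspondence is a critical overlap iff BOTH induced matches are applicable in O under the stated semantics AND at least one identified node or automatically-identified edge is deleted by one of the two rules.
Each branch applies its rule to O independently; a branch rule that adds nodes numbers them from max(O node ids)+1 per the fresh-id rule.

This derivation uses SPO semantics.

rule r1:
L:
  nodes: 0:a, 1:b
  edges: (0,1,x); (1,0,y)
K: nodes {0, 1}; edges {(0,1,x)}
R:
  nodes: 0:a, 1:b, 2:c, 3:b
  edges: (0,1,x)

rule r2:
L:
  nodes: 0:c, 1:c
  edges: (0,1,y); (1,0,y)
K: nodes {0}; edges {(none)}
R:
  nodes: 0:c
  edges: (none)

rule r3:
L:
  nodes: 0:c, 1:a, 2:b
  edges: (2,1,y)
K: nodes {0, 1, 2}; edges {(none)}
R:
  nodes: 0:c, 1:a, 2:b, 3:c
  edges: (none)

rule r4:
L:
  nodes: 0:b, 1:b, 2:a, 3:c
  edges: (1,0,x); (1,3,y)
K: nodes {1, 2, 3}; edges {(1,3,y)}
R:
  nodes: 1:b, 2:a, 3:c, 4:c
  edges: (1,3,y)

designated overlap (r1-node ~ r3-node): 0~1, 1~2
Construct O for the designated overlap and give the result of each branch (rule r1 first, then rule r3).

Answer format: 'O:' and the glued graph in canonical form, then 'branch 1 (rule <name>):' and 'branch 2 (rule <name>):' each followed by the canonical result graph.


O:
nodes: 0:a, 1:b, 2:c
edges: (0,1,x); (1,0,y)
branch 1 (rule r1):
nodes: 0:a, 1:b, 2:c, 3:c, 4:b
edges: (0,1,x)
branch 2 (rule r3):
nodes: 0:a, 1:b, 2:c, 3:c
edges: (0,1,x)
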